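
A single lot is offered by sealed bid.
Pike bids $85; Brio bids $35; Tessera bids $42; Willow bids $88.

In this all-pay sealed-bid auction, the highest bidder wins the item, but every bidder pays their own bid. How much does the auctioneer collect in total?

Sorting bids: 88 (Willow) > 85 (Pike) > 42 (Tessera) > 35 (Brio)
Willow wins with the top bid; all bids are sunk regardless.
Every bidder forfeits their bid regardless of winning.
Revenue = 85 + 35 + 42 + 88 = $250.

Total revenue: $250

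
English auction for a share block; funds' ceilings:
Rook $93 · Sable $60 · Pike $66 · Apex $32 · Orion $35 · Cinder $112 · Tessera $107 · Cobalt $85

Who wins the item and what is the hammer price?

Limits ranked: 112 (Cinder) > 107 (Tessera) > 93 (Rook) > 85 (Cobalt) > 66 (Pike) > 60 (Sable) > …
Tessera is the last rival to drop out, at $107; Cinder remains and wins at that price.

Cinder wins at $107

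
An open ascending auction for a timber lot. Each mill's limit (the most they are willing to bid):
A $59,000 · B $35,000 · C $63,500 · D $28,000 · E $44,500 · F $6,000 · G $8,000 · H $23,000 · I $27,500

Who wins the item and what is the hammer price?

Open ascending-bid auction: the price rises until one bidder remains; the winner pays the price at which the last rival dropped out.
Limits ranked: 63,500 (C) > 59,000 (A) > 44,500 (E) > 35,000 (B) > 28,000 (D) > 27,500 (I) > …
Bidding ends when A exits at $59,000; C takes it.

C wins at $59,000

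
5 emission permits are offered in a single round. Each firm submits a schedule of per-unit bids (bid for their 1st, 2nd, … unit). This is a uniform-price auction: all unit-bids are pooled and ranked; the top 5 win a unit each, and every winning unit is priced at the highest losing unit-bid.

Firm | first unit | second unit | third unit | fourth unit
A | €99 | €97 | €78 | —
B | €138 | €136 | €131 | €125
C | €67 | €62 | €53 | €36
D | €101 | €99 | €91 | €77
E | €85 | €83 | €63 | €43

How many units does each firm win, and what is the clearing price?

All unit-bids, highest first — top 5: 138 (B-1), 136 (B-2), 131 (B-3), 125 (B-4), 101 (D-1)
First bid not allocated: €99.
Allocation: B 4, D 1.

B 4, D 1; clearing price €99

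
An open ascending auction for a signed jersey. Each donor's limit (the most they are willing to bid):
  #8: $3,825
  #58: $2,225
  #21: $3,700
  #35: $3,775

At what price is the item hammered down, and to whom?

Rule: the price rises until one bidder remains; the winner pays the price at which the last rival dropped out.
Limits in order: 3,825 (#8) > 3,775 (#35) > 3,700 (#21) > 2,225 (#58)
#35 is the last rival to drop out, at $3,775; #8 remains and wins at that price.

#8 wins at $3,775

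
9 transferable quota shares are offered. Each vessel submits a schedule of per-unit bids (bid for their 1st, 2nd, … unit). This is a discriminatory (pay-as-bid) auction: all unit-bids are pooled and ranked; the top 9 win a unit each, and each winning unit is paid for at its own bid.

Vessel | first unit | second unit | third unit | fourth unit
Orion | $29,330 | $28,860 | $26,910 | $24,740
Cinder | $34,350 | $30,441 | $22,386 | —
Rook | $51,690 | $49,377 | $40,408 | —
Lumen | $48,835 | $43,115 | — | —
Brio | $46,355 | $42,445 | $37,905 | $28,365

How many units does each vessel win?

Brio 3, Cinder 1, Lumen 2, Rook 3

Pooled unit-bids ranked (top 9): 51,690 (Rook-1), 49,377 (Rook-2), 48,835 (Lumen-1), 46,355 (Brio-1), 43,115 (Lumen-2), 42,445 (Brio-2), 40,408 (Rook-3), 37,905 (Brio-3), 34,350 (Cinder-1)
Next rejected bid: $30,441 (not a price — pay-as-bid).
Allocation: Brio 3, Cinder 1, Lumen 2, Rook 3.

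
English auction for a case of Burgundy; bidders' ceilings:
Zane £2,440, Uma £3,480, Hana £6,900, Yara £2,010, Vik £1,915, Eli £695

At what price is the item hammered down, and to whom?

Hana wins at £3,480

Rule: the price rises until one bidder remains; the winner pays the price at which the last rival dropped out.
Limits in order: 6,900 (Hana) > 3,480 (Uma) > 2,440 (Zane) > 2,010 (Yara) > 1,915 (Vik) > 695 (Eli)
Bidding ends when Uma exits at £3,480; Hana takes it.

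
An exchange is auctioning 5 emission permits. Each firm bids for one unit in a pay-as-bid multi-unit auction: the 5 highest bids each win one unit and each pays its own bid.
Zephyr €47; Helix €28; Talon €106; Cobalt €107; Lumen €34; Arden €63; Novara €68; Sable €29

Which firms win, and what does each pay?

Cobalt €107, Talon €106, Novara €68, Arden €63, Zephyr €47

Ordering the bids: 107 (Cobalt), 106 (Talon), 68 (Novara), 63 (Arden), 47 (Zephyr), 34 (Lumen), 29 (Sable), …
The 5 highest are Cobalt, Talon, Novara, Arden, Zephyr.
Each winner pays its own bid: Cobalt €107, Talon €106, Novara €68, Arden €63, Zephyr €47.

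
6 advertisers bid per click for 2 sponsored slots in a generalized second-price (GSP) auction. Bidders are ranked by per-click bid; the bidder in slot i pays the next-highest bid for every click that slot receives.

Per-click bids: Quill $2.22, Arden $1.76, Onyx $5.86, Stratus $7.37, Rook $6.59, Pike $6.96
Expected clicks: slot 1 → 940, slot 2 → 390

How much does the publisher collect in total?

Ranked by bid: $7.37 (Stratus) > $6.96 (Pike) > $6.59 (Rook) > …
Slot 1: Stratus pays $6.96 × 940 = $6542.40
Slot 2: Pike pays $6.59 × 390 = $2570.10
Total = $9112.50

Total revenue: $9112.50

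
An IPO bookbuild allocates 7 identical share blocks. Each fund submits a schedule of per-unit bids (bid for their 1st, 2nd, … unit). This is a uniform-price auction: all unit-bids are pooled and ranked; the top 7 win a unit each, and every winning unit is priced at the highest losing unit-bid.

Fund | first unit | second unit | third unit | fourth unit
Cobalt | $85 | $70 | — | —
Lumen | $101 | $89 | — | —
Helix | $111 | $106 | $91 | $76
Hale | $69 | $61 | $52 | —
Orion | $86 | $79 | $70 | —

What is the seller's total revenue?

All unit-bids, highest first — top 7: 111 (Helix-1), 106 (Helix-2), 101 (Lumen-1), 91 (Helix-3), 89 (Lumen-2), 86 (Orion-1), 85 (Cobalt-1)
First bid not allocated: $79.
Allocation: Cobalt 1, Helix 3, Lumen 2, Orion 1. Every unit priced at $79.
Revenue = 7 × 79 = $553.

Total revenue: $553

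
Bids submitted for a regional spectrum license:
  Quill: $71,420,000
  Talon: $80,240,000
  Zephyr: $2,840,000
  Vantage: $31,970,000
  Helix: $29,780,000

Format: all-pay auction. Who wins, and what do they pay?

Talon pays $80,240,000

Sorting bids: 80,240,000 (Talon) > 71,420,000 (Quill) > 31,970,000 (Vantage) > 29,780,000 (Helix) > 2,840,000 (Zephyr)
Talon wins with the top bid; all bids are sunk regardless.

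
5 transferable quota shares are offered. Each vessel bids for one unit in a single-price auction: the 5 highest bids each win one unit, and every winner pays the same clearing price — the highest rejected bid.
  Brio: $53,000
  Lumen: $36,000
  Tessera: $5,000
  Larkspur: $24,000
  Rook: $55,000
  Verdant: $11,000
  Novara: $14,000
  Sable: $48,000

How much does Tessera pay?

Sorting: 55,000 (Rook), 53,000 (Brio), 48,000 (Sable), 36,000 (Lumen), 24,000 (Larkspur), 14,000 (Novara), 11,000 (Verdant), …
Top 5: Rook, Brio, Sable, Lumen, Larkspur.
Highest unsuccessful bid: $14,000 → clearing price.
Tessera does not win → pays $0.

Tessera pays $0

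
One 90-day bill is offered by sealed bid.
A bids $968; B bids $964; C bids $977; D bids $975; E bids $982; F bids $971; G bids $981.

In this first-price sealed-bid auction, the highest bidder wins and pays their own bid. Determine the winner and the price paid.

E pays $982

First-price sealed-bid auction: the highest bidder wins and pays their own bid.
Bids ranked: 982 (E) > 981 (G) > 977 (C) > 975 (D) > 971 (F) > 968 (A) > …
E is highest → pays own bid, $982.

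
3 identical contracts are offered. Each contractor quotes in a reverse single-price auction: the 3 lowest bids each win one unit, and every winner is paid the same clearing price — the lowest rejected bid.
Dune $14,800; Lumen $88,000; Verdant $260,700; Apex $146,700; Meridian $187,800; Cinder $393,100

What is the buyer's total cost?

Sorting: 14,800 (Dune), 88,000 (Lumen), 146,700 (Apex), 187,800 (Meridian), 260,700 (Verdant), …
Winners (3 units): Dune, Lumen, Apex.
Clearing price = lowest rejected bid = $187,800.
Total cost = 3 × $187,800 = $563,400.

Total cost: $563,400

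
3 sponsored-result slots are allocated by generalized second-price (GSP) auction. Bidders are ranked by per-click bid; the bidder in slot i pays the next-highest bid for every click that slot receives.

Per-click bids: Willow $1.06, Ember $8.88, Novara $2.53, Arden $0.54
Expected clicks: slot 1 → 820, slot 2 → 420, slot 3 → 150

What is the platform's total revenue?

Per-click bids in order: $8.88 (Ember) > $2.53 (Novara) > $1.06 (Willow) > $0.54 (Arden)
Slot 1: Ember pays $2.53 × 820 = $2074.60
Slot 2: Novara pays $1.06 × 420 = $445.20
Slot 3: Willow pays $0.54 × 150 = $81.00
Total = $2600.80

Total revenue: $2600.80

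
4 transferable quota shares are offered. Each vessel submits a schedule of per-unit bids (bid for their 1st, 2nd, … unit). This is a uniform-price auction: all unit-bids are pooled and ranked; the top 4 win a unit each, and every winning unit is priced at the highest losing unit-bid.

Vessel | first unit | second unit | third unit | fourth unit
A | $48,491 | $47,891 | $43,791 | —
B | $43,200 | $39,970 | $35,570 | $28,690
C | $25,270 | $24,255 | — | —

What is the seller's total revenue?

Total revenue: $159,880

Pooled unit-bids ranked (top 4): 48,491 (A-1), 47,891 (A-2), 43,791 (A-3), 43,200 (B-1)
First bid not allocated: $39,970.
Allocation: A 3, B 1. Every unit priced at $39,970.
Revenue = 4 × 39,970 = $159,880.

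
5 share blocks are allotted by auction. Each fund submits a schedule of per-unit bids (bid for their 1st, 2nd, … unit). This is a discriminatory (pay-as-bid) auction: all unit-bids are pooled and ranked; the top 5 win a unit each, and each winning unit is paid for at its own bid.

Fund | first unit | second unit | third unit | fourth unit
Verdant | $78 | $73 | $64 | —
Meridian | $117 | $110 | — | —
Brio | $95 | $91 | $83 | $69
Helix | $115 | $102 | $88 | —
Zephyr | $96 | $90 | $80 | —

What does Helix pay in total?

Helix pays $217

Merging the schedules and taking the best 5: 117 (Meridian-1), 115 (Helix-1), 110 (Meridian-2), 102 (Helix-2), 96 (Zephyr-1)
Next rejected bid: $95 (not a price — pay-as-bid).
Helix's winning unit-bids: 115 + 102 = $217.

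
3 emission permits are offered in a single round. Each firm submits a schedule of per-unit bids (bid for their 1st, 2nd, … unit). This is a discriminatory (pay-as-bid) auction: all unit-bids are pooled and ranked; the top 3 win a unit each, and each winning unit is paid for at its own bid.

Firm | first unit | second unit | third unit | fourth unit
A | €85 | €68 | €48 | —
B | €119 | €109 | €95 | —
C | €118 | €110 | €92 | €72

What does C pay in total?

C pays €228

Pooled unit-bids ranked (top 3): 119 (B-1), 118 (C-1), 110 (C-2)
Next rejected bid: €109 (not a price — pay-as-bid).
C's winning unit-bids: 118 + 110 = €228.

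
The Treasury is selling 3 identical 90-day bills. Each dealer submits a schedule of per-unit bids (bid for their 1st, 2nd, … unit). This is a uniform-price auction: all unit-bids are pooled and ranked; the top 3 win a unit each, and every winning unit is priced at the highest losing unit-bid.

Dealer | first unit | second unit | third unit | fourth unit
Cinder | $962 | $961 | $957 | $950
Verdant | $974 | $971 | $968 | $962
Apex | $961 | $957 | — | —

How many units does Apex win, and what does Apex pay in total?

All unit-bids, highest first — top 3: 974 (Verdant-1), 971 (Verdant-2), 968 (Verdant-3)
First bid not allocated: $962.
Apex wins 0 unit(s) at $962 each.

Apex: 0 units, pays $0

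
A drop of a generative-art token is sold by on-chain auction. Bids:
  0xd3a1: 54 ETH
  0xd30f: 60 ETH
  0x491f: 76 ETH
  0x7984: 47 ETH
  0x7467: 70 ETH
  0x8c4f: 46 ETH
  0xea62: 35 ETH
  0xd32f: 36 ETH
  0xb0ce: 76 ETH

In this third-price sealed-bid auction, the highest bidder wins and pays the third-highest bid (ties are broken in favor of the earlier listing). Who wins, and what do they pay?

0x491f pays 70 ETH

Third-price sealed-bid auction: the highest bidder wins and pays the third-highest bid.
Bids in order: 76 (0x491f) > 76 (0xb0ce) > 70 (0x7467) > 60 (0xd30f) > 54 (0xd3a1) > 47 (0x7984) > …
0x491f and 0xb0ce tie at 76 ETH; tie-break gives it to 0x491f.
0x491f is highest; pays the third-highest bid, 70 ETH.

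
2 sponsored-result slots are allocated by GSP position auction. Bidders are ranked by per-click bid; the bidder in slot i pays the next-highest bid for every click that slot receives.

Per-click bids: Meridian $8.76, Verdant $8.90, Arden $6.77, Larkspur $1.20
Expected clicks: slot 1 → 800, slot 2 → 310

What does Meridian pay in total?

Meridian pays $2098.70

Per-click bids in order: $8.90 (Verdant) > $8.76 (Meridian) > $6.77 (Arden) > …
Meridian holds slot 2 → pays next bid $6.77 × 310 clicks = $2098.70.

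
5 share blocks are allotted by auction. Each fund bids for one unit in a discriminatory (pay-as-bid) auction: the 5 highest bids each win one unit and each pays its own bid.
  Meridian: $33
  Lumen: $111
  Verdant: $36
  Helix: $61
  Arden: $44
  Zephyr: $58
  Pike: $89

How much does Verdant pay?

Verdant pays $0

Sorting: 111 (Lumen), 89 (Pike), 61 (Helix), 58 (Zephyr), 44 (Arden), 36 (Verdant), 33 (Meridian)
The 5 highest are Lumen, Pike, Helix, Zephyr, Arden.
Verdant does not win → $0.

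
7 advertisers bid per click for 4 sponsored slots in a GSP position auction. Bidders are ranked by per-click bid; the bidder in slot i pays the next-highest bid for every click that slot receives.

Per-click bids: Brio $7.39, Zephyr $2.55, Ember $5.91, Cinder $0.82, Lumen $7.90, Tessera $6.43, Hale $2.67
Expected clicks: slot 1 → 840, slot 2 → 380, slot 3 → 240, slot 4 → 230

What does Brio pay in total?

Per-click bids in order: $7.90 (Lumen) > $7.39 (Brio) > $6.43 (Tessera) > $5.91 (Ember) > $2.67 (Hale) > …
Brio holds slot 2 → pays next bid $6.43 × 380 clicks = $2443.40.

Brio pays $2443.40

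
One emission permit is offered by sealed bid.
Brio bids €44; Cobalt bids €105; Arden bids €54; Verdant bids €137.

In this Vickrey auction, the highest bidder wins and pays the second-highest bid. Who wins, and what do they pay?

Verdant pays €105

Bids in order: 137 (Verdant) > 105 (Cobalt) > 54 (Arden) > 44 (Brio)
Verdant wins with the highest bid; price is set by the runner-up at €105.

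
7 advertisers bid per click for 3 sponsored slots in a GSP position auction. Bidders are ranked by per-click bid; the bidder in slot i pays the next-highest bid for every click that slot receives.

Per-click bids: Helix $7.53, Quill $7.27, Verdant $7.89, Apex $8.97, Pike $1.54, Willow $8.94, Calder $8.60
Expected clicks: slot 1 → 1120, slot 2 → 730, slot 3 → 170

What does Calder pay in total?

Calder pays $1341.30

Ranked by bid: $8.97 (Apex) > $8.94 (Willow) > $8.60 (Calder) > $7.89 (Verdant) > …
Calder holds slot 3 → pays next bid $7.89 × 170 clicks = $1341.30.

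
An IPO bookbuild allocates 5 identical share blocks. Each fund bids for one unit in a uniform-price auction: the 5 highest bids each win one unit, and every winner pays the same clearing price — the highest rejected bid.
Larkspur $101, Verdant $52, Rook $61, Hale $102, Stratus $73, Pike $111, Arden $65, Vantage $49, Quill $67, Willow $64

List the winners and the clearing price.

Pike, Hale, Larkspur, Stratus, Quill; each pays $65

Sorting: 111 (Pike), 102 (Hale), 101 (Larkspur), 73 (Stratus), 67 (Quill), 65 (Arden), 64 (Willow), …
Winners (5 units): Pike, Hale, Larkspur, Stratus, Quill.
Highest unsuccessful bid: $65 → clearing price.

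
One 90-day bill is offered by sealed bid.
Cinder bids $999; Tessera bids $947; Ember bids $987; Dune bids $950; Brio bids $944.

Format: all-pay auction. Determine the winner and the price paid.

Sorting bids: 999 (Cinder) > 987 (Ember) > 950 (Dune) > 947 (Tessera) > 944 (Brio)
Cinder wins with the top bid; all bids are sunk regardless.

Cinder pays $999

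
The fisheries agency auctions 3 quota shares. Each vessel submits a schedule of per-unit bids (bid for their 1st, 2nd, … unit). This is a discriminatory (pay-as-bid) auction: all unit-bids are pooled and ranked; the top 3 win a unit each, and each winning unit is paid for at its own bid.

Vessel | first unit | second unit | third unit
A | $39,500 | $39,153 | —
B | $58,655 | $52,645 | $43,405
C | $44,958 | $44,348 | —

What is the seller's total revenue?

Total revenue: $156,258

Merging the schedules and taking the best 3: 58,655 (B-1), 52,645 (B-2), 44,958 (C-1)
Next rejected bid: $44,348 (not a price — pay-as-bid).
Each winning unit pays its own bid.
Revenue = 58,655 + 52,645 + 44,958 = $156,258.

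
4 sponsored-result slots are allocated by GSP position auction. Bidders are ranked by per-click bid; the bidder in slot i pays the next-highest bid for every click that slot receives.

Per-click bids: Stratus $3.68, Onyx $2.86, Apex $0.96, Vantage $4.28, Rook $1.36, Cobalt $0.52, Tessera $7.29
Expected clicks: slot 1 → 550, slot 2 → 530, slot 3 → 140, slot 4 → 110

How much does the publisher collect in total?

Total revenue: $4854.40

Ranked by bid: $7.29 (Tessera) > $4.28 (Vantage) > $3.68 (Stratus) > $2.86 (Onyx) > $1.36 (Rook) > …
Slot 1: Tessera pays $4.28 × 550 = $2354.00
Slot 2: Vantage pays $3.68 × 530 = $1950.40
Slot 3: Stratus pays $2.86 × 140 = $400.40
Slot 4: Onyx pays $1.36 × 110 = $149.60
Total = $4854.40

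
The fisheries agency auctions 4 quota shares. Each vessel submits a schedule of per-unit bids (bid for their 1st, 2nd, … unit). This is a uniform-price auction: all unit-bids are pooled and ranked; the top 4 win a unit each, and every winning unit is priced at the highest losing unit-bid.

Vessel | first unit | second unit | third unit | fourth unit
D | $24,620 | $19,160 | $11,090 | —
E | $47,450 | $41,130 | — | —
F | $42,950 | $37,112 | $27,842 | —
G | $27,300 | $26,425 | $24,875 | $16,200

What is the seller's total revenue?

Total revenue: $111,368

All unit-bids, highest first — top 4: 47,450 (E-1), 42,950 (F-1), 41,130 (E-2), 37,112 (F-2)
The (k+1)-th unit-bid is $27,842.
Allocation: E 2, F 2. Every unit priced at $27,842.
Revenue = 4 × 27,842 = $111,368.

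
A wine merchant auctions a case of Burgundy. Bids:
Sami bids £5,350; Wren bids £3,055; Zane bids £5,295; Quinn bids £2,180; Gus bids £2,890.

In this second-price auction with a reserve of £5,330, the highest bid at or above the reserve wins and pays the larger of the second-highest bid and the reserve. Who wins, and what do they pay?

Bids in order: 5,350 (Sami) > 5,295 (Zane) > 3,055 (Wren) > 2,890 (Gus) > 2,180 (Quinn)
Sami has the top bid at or above the reserve (£5,350).
max(second-highest £5,295, reserve £5,330) = £5,330.

Sami pays £5,330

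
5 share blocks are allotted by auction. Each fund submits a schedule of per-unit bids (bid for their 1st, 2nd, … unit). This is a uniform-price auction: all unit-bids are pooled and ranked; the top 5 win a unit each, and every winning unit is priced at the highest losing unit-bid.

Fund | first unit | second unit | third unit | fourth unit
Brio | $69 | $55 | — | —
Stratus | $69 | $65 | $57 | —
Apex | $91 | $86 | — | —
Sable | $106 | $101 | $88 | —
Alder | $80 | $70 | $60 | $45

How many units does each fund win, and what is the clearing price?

Pooled unit-bids ranked (top 5): 106 (Sable-1), 101 (Sable-2), 91 (Apex-1), 88 (Sable-3), 86 (Apex-2)
The (k+1)-th unit-bid is $80.
Allocation: Apex 2, Sable 3.

Apex 2, Sable 3; clearing price $80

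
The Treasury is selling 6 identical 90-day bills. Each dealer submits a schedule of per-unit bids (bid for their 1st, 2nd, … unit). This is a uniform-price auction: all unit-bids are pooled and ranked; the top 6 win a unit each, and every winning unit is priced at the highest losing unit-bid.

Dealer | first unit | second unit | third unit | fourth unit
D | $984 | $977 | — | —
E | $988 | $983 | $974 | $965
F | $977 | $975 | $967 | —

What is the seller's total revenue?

Total revenue: $5,844

Merging the schedules and taking the best 6: 988 (E-1), 984 (D-1), 983 (E-2), 977 (D-2), 977 (F-1), 975 (F-2)
Highest rejected unit-bid = $974.
Allocation: D 2, E 2, F 2. Every unit priced at $974.
Revenue = 6 × 974 = $5,844.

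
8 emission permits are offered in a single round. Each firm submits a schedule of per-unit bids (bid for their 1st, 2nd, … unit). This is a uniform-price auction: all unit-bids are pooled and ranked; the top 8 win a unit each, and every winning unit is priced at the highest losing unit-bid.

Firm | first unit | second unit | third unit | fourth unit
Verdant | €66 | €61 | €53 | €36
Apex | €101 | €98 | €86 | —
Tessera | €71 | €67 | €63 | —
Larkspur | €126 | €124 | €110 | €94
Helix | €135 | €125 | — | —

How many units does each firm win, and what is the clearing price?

Merging the schedules and taking the best 8: 135 (Helix-1), 126 (Larkspur-1), 125 (Helix-2), 124 (Larkspur-2), 110 (Larkspur-3), 101 (Apex-1), 98 (Apex-2), 94 (Larkspur-4)
First bid not allocated: €86.
Allocation: Apex 2, Helix 2, Larkspur 4.

Apex 2, Helix 2, Larkspur 4; clearing price €86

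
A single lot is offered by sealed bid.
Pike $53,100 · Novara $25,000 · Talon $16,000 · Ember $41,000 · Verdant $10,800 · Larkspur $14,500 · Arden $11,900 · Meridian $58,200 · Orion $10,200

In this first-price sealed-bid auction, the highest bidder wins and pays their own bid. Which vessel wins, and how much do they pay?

Bids ranked: 58,200 (Meridian) > 53,100 (Pike) > 41,000 (Ember) > 25,000 (Novara) > 16,000 (Talon) > 14,500 (Larkspur) > …
First-price: Meridian pays what they bid, $58,200.

Meridian pays $58,200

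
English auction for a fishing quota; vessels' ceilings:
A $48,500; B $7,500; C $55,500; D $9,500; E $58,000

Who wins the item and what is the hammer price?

Sorting limits: 58,000 (E) > 55,500 (C) > 48,500 (A) > 9,500 (D) > 7,500 (B)
C is the last rival to drop out, at $55,500; E remains and wins at that price.

E wins at $55,500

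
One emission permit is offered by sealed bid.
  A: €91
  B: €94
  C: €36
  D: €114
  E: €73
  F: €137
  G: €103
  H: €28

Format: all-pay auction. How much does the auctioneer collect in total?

Total revenue: €676

Bids in order: 137 (F) > 114 (D) > 103 (G) > 94 (B) > 91 (A) > 73 (E) > …
Every bidder forfeits their bid regardless of winning.
Revenue = 91 + 94 + 36 + 114 + 73 + 137 + 103 + 28 = €676.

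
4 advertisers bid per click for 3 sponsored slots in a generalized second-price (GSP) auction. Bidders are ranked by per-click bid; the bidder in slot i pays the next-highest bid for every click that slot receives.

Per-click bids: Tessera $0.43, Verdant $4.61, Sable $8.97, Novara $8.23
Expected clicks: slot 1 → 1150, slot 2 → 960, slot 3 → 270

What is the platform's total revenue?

Sorting advertisers: $8.97 (Sable) > $8.23 (Novara) > $4.61 (Verdant) > $0.43 (Tessera)
Slot 1: Sable pays $8.23 × 1150 = $9464.50
Slot 2: Novara pays $4.61 × 960 = $4425.60
Slot 3: Verdant pays $0.43 × 270 = $116.10
Total = $14006.20

Total revenue: $14006.20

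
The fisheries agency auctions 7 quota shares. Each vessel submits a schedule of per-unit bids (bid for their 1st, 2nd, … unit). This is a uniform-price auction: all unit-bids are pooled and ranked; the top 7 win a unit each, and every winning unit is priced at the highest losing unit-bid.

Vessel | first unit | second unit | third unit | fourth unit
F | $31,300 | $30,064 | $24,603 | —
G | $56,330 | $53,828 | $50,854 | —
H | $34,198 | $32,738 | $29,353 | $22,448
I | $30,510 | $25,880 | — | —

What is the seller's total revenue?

Pooled unit-bids ranked (top 7): 56,330 (G-1), 53,828 (G-2), 50,854 (G-3), 34,198 (H-1), 32,738 (H-2), 31,300 (F-1), 30,510 (I-1)
First bid not allocated: $30,064.
Allocation: F 1, G 3, H 2, I 1. Every unit priced at $30,064.
Revenue = 7 × 30,064 = $210,448.

Total revenue: $210,448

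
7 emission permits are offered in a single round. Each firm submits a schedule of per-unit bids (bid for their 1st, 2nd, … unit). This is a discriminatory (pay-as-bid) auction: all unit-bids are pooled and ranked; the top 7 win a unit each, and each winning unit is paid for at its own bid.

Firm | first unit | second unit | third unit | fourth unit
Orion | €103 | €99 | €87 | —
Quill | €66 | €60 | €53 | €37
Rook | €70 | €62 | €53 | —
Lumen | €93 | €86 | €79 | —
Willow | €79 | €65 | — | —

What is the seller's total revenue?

Pooled unit-bids ranked (top 7): 103 (Orion-1), 99 (Orion-2), 93 (Lumen-1), 87 (Orion-3), 86 (Lumen-2), 79 (Lumen-3), 79 (Willow-1)
Next rejected bid: €70 (not a price — pay-as-bid).
Each winning unit pays its own bid.
Revenue = 103 + 99 + 93 + 87 + 86 + 79 + 79 = €626.

Total revenue: €626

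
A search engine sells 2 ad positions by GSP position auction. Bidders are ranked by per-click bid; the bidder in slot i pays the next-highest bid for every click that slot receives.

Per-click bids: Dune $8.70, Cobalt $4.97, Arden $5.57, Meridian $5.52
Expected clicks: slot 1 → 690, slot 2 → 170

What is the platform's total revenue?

Total revenue: $4781.70

Sorting advertisers: $8.70 (Dune) > $5.57 (Arden) > $5.52 (Meridian) > …
Slot 1: Dune pays $5.57 × 690 = $3843.30
Slot 2: Arden pays $5.52 × 170 = $938.40
Total = $4781.70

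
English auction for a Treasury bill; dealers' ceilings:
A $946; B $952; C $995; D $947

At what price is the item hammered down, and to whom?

C wins at $952

Ascending (English) auction: the price rises until one bidder remains; the winner pays the price at which the last rival dropped out.
Sorting limits: 995 (C) > 952 (B) > 947 (D) > 946 (A)
B is the last rival to drop out, at $952; C remains and wins at that price.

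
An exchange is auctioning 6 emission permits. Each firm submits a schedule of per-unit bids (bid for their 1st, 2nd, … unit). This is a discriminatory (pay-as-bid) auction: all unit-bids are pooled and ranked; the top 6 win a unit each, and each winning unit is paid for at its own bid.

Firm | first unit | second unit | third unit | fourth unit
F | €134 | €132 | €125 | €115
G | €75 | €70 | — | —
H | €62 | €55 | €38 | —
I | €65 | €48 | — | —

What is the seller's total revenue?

All unit-bids, highest first — top 6: 134 (F-1), 132 (F-2), 125 (F-3), 115 (F-4), 75 (G-1), 70 (G-2)
Next rejected bid: €65 (not a price — pay-as-bid).
Each winning unit pays its own bid.
Revenue = 134 + 132 + 125 + 115 + 75 + 70 = €651.

Total revenue: €651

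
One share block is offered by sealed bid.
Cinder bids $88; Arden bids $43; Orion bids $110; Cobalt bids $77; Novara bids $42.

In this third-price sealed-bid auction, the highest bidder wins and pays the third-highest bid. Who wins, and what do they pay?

Orion pays $77

Third-price sealed-bid auction: the highest bidder wins and pays the third-highest bid.
Bids ranked: 110 (Orion) > 88 (Cinder) > 77 (Cobalt) > 43 (Arden) > 42 (Novara)
Orion wins; payment is bid #3 in the ranking = $77.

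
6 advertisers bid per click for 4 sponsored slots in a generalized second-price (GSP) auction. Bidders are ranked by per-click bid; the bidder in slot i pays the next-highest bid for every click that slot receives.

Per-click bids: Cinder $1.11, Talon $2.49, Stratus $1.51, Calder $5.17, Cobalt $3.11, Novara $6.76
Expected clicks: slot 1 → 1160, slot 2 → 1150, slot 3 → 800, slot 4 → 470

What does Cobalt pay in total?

Ranked by bid: $6.76 (Novara) > $5.17 (Calder) > $3.11 (Cobalt) > $2.49 (Talon) > $1.51 (Stratus) > …
Cobalt holds slot 3 → pays next bid $2.49 × 800 clicks = $1992.00.

Cobalt pays $1992.00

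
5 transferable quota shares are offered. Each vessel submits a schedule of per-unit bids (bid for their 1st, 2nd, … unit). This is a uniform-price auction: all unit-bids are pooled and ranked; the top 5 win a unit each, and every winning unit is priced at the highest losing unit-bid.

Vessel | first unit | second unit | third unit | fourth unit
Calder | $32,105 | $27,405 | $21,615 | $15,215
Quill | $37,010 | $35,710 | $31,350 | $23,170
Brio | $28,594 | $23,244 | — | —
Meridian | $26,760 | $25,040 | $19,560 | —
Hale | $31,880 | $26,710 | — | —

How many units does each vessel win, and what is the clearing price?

Calder 1, Hale 1, Quill 3; clearing price $28,594

All unit-bids, highest first — top 5: 37,010 (Quill-1), 35,710 (Quill-2), 32,105 (Calder-1), 31,880 (Hale-1), 31,350 (Quill-3)
Highest rejected unit-bid = $28,594.
Allocation: Calder 1, Hale 1, Quill 3.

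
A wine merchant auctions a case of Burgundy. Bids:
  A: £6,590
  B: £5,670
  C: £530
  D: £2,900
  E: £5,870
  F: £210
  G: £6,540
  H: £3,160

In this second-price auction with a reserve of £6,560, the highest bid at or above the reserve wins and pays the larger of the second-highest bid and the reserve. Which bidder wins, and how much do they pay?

A pays £6,560

Rule: the highest bid at or above the reserve wins and pays the larger of the second-highest bid and the reserve.
Bids ranked: 6,590 (A) > 6,540 (G) > 5,870 (E) > 5,670 (B) > 3,160 (H) > 2,900 (D) > …
A has the top bid at or above the reserve (£6,590).
max(second-highest £6,540, reserve £6,560) = £6,560.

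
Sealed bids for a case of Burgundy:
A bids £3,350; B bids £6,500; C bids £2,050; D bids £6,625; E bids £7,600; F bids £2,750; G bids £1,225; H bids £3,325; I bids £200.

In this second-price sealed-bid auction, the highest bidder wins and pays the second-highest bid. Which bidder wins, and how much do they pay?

Bids ranked: 7,600 (E) > 6,625 (D) > 6,500 (B) > 3,350 (A) > 3,325 (H) > 2,750 (F) > …
E wins with the highest bid; price is set by the runner-up at £6,625.

E pays £6,625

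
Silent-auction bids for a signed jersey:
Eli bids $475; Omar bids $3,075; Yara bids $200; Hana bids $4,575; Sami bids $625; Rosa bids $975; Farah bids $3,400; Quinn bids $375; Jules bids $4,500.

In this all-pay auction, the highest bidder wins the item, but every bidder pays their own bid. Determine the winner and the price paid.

Hana pays $4,575

Sorting bids: 4,575 (Hana) > 4,500 (Jules) > 3,400 (Farah) > 3,075 (Omar) > 975 (Rosa) > 625 (Sami) > …
Hana wins with the top bid; all bids are sunk regardless.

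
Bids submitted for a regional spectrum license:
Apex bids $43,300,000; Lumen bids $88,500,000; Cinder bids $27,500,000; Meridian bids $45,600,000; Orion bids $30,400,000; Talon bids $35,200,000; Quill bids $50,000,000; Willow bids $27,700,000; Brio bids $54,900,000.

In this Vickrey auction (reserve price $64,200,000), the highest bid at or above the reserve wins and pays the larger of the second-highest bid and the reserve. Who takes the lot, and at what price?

Lumen pays $64,200,000

Vickrey auction (reserve price $64,200,000): the highest bid at or above the reserve wins and pays the larger of the second-highest bid and the reserve.
Bids ranked: 88,500,000 (Lumen) > 54,900,000 (Brio) > 50,000,000 (Quill) > 45,600,000 (Meridian) > 43,300,000 (Apex) > 35,200,000 (Talon) > …
Highest eligible bid: Lumen at $88,500,000.
Second-highest bid $54,900,000 is below the reserve $64,200,000, so the reserve binds → payment $64,200,000.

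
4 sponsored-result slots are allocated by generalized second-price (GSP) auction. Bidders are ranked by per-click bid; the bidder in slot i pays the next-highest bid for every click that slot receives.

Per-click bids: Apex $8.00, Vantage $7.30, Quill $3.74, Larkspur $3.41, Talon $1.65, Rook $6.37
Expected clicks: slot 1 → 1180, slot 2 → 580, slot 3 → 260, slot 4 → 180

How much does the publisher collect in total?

Per-click bids in order: $8.00 (Apex) > $7.30 (Vantage) > $6.37 (Rook) > $3.74 (Quill) > $3.41 (Larkspur) > …
Slot 1: Apex pays $7.30 × 1180 = $8614.00
Slot 2: Vantage pays $6.37 × 580 = $3694.60
Slot 3: Rook pays $3.74 × 260 = $972.40
Slot 4: Quill pays $3.41 × 180 = $613.80
Total = $13894.80

Total revenue: $13894.80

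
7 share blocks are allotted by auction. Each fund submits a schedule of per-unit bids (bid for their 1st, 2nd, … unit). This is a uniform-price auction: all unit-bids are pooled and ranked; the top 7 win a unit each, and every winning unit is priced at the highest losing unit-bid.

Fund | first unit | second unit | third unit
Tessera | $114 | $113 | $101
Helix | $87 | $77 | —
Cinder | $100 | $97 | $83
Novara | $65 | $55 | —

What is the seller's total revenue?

Total revenue: $539

Pooled unit-bids ranked (top 7): 114 (Tessera-1), 113 (Tessera-2), 101 (Tessera-3), 100 (Cinder-1), 97 (Cinder-2), 87 (Helix-1), 83 (Cinder-3)
The (k+1)-th unit-bid is $77.
Allocation: Cinder 3, Helix 1, Tessera 3. Every unit priced at $77.
Revenue = 7 × 77 = $539.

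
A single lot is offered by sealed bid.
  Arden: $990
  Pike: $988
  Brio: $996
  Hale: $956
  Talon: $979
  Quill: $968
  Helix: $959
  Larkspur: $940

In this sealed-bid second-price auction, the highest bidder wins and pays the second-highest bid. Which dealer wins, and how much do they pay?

Sealed-bid second-price auction: the highest bidder wins and pays the second-highest bid.
Sorting bids: 996 (Brio) > 990 (Arden) > 988 (Pike) > 979 (Talon) > 968 (Quill) > 959 (Helix) > …
Brio is highest; pays the second-highest bid, $990.

Brio pays $990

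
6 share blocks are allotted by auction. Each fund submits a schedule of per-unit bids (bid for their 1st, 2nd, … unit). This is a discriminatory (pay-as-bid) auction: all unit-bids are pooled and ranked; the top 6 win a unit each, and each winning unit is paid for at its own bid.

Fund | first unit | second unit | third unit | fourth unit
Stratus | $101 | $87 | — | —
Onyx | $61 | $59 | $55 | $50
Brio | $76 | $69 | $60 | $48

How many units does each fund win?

Merging the schedules and taking the best 6: 101 (Stratus-1), 87 (Stratus-2), 76 (Brio-1), 69 (Brio-2), 61 (Onyx-1), 60 (Brio-3)
Next rejected bid: $59 (not a price — pay-as-bid).
Allocation: Brio 3, Onyx 1, Stratus 2.

Brio 3, Onyx 1, Stratus 2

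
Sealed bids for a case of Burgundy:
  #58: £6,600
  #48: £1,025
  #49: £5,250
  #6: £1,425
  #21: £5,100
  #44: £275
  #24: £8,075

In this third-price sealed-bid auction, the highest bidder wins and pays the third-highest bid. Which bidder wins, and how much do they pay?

#24 pays £5,250

Rule: the highest bidder wins and pays the third-highest bid.
Bids ranked: 8,075 (#24) > 6,600 (#58) > 5,250 (#49) > 5,100 (#21) > 1,425 (#6) > 1,025 (#48) > …
#24 wins; payment is bid #3 in the ranking = £5,250.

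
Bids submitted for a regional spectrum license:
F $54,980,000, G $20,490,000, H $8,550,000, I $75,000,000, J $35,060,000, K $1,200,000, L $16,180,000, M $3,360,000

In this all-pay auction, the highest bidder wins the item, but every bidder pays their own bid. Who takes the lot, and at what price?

I pays $75,000,000

Sorting bids: 75,000,000 (I) > 54,980,000 (F) > 35,060,000 (J) > 20,490,000 (G) > 16,180,000 (L) > 8,550,000 (H) > …
I wins with the top bid; all bids are sunk regardless.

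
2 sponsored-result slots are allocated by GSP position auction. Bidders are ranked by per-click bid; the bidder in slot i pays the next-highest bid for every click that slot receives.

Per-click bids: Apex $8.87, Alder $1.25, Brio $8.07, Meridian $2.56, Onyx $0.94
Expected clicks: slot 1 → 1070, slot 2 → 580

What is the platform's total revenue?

Sorting advertisers: $8.87 (Apex) > $8.07 (Brio) > $2.56 (Meridian) > …
Slot 1: Apex pays $8.07 × 1070 = $8634.90
Slot 2: Brio pays $2.56 × 580 = $1484.80
Total = $10119.70

Total revenue: $10119.70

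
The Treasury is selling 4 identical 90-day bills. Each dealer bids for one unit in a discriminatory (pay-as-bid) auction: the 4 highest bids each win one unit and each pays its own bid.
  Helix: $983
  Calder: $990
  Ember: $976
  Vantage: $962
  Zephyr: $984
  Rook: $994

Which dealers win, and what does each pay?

Bids ranked high→low: 994 (Rook), 990 (Calder), 984 (Zephyr), 983 (Helix), 976 (Ember), 962 (Vantage)
The 4 highest are Rook, Calder, Zephyr, Helix.
Each winner pays its own bid: Rook $994, Calder $990, Zephyr $984, Helix $983.

Rook $994, Calder $990, Zephyr $984, Helix $983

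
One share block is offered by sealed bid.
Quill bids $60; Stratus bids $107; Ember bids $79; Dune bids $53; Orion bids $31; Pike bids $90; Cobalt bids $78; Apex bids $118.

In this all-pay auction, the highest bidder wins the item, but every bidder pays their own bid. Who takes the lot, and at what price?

Apex pays $118

Rule: the highest bidder wins the item, but every bidder pays their own bid.
Bids ranked: 118 (Apex) > 107 (Stratus) > 90 (Pike) > 79 (Ember) > 78 (Cobalt) > 60 (Quill) > …
Apex wins with the top bid; all bids are sunk regardless.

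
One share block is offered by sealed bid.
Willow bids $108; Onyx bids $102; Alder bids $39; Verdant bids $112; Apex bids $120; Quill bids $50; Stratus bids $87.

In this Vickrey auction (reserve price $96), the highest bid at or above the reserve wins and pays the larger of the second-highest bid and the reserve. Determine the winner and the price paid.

Apex pays $112

Rule: the highest bid at or above the reserve wins and pays the larger of the second-highest bid and the reserve.
Bids ranked: 120 (Apex) > 112 (Verdant) > 108 (Willow) > 102 (Onyx) > 87 (Stratus) > 50 (Quill) > …
Apex has the top bid at or above the reserve ($120).
max(second-highest $112, reserve $96) = $112; the reserve does not bind.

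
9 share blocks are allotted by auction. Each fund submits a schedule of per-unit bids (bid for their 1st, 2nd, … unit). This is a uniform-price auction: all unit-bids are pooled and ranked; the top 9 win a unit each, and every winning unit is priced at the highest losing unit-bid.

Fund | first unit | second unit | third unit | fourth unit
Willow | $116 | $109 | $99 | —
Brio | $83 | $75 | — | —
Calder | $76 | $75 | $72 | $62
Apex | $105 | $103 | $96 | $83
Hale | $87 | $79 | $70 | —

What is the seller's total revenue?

Pooled unit-bids ranked (top 9): 116 (Willow-1), 109 (Willow-2), 105 (Apex-1), 103 (Apex-2), 99 (Willow-3), 96 (Apex-3), 87 (Hale-1), 83 (Brio-1), 83 (Apex-4)
First bid not allocated: $79.
Allocation: Apex 4, Brio 1, Hale 1, Willow 3. Every unit priced at $79.
Revenue = 9 × 79 = $711.

Total revenue: $711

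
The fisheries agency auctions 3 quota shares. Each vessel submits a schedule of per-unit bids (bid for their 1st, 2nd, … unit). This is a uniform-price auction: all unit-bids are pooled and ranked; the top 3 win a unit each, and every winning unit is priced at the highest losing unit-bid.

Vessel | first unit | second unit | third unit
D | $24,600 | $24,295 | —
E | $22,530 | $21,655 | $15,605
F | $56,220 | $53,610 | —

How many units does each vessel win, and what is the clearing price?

D 1, F 2; clearing price $24,295

Pooled unit-bids ranked (top 3): 56,220 (F-1), 53,610 (F-2), 24,600 (D-1)
First bid not allocated: $24,295.
Allocation: D 1, F 2.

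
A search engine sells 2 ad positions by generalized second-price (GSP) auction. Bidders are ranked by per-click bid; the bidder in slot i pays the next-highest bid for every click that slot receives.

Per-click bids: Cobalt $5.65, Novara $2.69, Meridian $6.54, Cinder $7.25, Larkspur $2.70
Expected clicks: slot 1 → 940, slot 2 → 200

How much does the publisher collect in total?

Ranked by bid: $7.25 (Cinder) > $6.54 (Meridian) > $5.65 (Cobalt) > …
Slot 1: Cinder pays $6.54 × 940 = $6147.60
Slot 2: Meridian pays $5.65 × 200 = $1130.00
Total = $7277.60

Total revenue: $7277.60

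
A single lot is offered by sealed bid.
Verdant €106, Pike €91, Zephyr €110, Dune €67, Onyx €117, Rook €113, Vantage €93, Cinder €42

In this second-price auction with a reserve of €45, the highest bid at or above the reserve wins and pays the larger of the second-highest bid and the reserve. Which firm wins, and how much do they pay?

Onyx pays €113

Rule: the highest bid at or above the reserve wins and pays the larger of the second-highest bid and the reserve.
Sorting bids: 117 (Onyx) > 113 (Rook) > 110 (Zephyr) > 106 (Verdant) > 93 (Vantage) > 91 (Pike) > …
Onyx has the top bid at or above the reserve (€117).
max(second-highest €113, reserve €45) = €113; the reserve does not bind.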